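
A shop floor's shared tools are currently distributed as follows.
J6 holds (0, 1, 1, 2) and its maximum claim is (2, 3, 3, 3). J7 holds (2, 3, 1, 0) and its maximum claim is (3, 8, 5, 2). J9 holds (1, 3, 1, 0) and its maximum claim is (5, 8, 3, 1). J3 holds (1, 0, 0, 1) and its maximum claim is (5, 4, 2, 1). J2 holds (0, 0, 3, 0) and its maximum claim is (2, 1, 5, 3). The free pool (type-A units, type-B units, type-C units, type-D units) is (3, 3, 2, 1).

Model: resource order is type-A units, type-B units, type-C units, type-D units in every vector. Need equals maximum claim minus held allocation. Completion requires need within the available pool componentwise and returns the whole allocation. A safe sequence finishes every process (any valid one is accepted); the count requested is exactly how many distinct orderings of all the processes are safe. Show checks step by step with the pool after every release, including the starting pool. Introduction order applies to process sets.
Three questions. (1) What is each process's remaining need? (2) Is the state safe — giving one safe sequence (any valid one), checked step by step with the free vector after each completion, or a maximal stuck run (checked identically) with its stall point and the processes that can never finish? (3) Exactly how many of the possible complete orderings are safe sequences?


(1) Remaining need (order type-A units, type-B units, type-C units, type-D units):
  J6: (2, 2, 2, 1)
  J7: (1, 5, 4, 2)
  J9: (4, 5, 2, 1)
  J3: (4, 4, 2, 0)
  J2: (2, 1, 2, 3)
(2) UNSAFE.
Key observation: after J6, J2 the pool peaks at (3, 4, 6, 3), and each blocked process is short somewhere: J7 on type-B units; J9 on type-A units, type-B units; J3 on type-A units.
A maximal execution: J6, J2 — then nothing else fits. Check, step by step:
  pool = (3, 3, 2, 1)
  run J6 (needs (2, 2, 2, 1), free (3, 3, 2, 1)); after release of (0, 1, 1, 2) the pool is (3, 4, 3, 3)
  run J2 (needs (2, 1, 2, 3), free (3, 4, 3, 3)); after release of (0, 0, 3, 0) the pool is (3, 4, 6, 3)
  blocked: J7 wants (1, 5, 4, 2), pool (3, 4, 6, 3) — not enough type-B units
  blocked: J9 wants (4, 5, 2, 1), pool (3, 4, 6, 3) — not enough type-A units and type-B units
  blocked: J3 wants (4, 4, 2, 0), pool (3, 4, 6, 3) — not enough type-A units
Permanently blocked: J7, J9 and J3.
(3) Exactly 0 of the possible complete orderings are safe sequences.


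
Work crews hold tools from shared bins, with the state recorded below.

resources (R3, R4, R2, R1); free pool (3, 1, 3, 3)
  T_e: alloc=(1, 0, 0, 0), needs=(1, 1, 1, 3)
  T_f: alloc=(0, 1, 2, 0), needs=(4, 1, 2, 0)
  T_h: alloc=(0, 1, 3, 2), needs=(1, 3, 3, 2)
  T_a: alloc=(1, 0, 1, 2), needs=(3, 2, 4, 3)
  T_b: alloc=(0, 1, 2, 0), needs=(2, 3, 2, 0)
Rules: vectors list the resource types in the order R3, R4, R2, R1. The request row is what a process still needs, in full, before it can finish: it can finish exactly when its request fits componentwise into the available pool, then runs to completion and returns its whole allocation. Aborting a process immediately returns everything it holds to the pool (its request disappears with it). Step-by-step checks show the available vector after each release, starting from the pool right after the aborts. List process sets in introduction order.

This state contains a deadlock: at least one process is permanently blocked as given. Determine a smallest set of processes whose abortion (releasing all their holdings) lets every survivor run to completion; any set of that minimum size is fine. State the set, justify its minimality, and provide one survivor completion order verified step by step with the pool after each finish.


Minimum abort set: T_h.
Key observation: T_b could never have finished before the abort; with (0, 1, 3, 2) returned by T_h, it fits at step 4.
No smaller set exists: with zero aborts the deadlock remains.
One survivor order: T_e, T_a, T_f, T_b. Verifying each step (post-abort pool first):
  pool = (3, 2, 6, 5)
  T_e: need (1, 1, 1, 3) fits (3, 2, 6, 5); releases (1, 0, 0, 0), pool now (4, 2, 6, 5)
  T_a: need (3, 2, 4, 3) fits (4, 2, 6, 5); releases (1, 0, 1, 2), pool now (5, 2, 7, 7)
  T_f: need (4, 1, 2, 0) fits (5, 2, 7, 7); releases (0, 1, 2, 0), pool now (5, 3, 9, 7)
  T_b: need (2, 3, 2, 0) fits (5, 3, 9, 7); releases (0, 1, 2, 0), pool now (5, 4, 11, 7)


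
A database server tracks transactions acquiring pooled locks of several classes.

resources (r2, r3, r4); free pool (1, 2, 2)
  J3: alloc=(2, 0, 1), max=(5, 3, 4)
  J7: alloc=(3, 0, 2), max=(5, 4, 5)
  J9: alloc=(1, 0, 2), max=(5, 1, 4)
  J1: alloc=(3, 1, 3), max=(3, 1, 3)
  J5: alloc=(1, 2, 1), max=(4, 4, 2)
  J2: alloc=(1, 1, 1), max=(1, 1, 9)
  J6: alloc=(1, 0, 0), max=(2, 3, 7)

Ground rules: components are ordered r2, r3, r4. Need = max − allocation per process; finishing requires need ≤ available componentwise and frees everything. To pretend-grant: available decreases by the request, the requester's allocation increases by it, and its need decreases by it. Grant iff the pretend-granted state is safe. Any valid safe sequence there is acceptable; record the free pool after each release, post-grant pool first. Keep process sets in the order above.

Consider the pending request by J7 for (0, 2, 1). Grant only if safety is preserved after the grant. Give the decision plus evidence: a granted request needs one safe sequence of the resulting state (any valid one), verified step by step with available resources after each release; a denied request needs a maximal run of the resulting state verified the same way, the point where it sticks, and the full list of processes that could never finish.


DENY — the pretend-granted state is unsafe.
Key observation: after J1, J9 the pool peaks at (5, 1, 6), and each blocked process is short somewhere: J3 on r3; J7 on r3; J5 on r3; J2 on r4; J6 on r3, r4.
On the post-grant state, J1, J9 is a maximal run — nothing extends it. Walking it through:
  pool = (1, 0, 1)
  J1: need (0, 0, 0) fits (1, 0, 1); releases (3, 1, 3), pool now (4, 1, 4)
  J9: need (4, 1, 2) fits (4, 1, 4); releases (1, 0, 2), pool now (5, 1, 6)
  J3 cannot run: need (3, 3, 3) vs free (5, 1, 6) (insufficient r3)
  J7 cannot run: need (2, 2, 2) vs free (5, 1, 6) (insufficient r3)
  J5 cannot run: need (3, 2, 1) vs free (5, 1, 6) (insufficient r3)
  J2 cannot run: need (0, 0, 8) vs free (5, 1, 6) (insufficient r4)
  J6 cannot run: need (1, 3, 7) vs free (5, 1, 6) (insufficient r3 and r4)
Had the request been granted, J3, J7, J5, J2 and J6 could never finish.


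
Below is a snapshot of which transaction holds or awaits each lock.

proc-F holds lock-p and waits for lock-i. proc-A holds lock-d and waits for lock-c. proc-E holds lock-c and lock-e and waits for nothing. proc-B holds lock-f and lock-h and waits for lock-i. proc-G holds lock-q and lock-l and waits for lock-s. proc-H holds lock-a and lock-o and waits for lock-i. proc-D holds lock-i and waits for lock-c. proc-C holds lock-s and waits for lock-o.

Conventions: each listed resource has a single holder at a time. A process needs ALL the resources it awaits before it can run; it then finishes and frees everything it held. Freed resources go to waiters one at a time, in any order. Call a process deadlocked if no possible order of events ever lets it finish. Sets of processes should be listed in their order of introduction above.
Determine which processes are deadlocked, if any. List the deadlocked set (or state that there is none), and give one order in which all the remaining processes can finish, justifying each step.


The deadlocked set is empty.
Key observation: the wait graph is acyclic; completion cascades from the unblocked processes through everyone else.
One completion order for the rest: proc-E, proc-D, proc-H, proc-C, proc-B, proc-A, proc-F, proc-G.
Check, step by step:
  proc-E: no waits; runs immediately, freeing lock-c and lock-e
  proc-D waits on lock-c — all released -> runs and releases lock-i
  proc-H waits on lock-i — all released -> runs and releases lock-a and lock-o
  proc-C waits on lock-o — all released -> runs and releases lock-s
  proc-B waits on lock-i — all released -> runs and releases lock-f and lock-h
  proc-A waits on lock-c — all released -> runs and releases lock-d
  proc-F waits on lock-i — all released -> runs and releases lock-p
  proc-G waits on lock-s — all released -> runs and releases lock-q and lock-l


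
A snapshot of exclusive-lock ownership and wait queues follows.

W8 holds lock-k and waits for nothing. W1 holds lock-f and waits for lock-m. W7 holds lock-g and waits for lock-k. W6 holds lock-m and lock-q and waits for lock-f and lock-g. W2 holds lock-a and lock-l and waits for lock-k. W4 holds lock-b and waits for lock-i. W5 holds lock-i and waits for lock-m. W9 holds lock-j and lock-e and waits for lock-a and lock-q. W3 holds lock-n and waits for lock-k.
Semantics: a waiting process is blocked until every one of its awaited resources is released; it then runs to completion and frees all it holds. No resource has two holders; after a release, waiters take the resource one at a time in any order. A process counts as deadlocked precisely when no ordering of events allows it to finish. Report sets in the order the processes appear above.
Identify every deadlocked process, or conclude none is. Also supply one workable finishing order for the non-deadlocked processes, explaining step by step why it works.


The deadlocked set is W1, W6, W4, W5 and W9.
Key observation: W1 -> W6 -> W1 is a circular wait — nothing in it can go first; W4, W5 and W9 wait into the deadlock from upstream.
One completion order for the rest: W8, W7, W2, W3.
Check, step by step:
  run W8 (it waits on nothing); releases lock-k
  run W7 (all its waits — lock-k — are resolved); releases lock-g
  run W2 (all its waits — lock-k — are resolved); releases lock-a and lock-l
  run W3 (all its waits — lock-k — are resolved); releases lock-n


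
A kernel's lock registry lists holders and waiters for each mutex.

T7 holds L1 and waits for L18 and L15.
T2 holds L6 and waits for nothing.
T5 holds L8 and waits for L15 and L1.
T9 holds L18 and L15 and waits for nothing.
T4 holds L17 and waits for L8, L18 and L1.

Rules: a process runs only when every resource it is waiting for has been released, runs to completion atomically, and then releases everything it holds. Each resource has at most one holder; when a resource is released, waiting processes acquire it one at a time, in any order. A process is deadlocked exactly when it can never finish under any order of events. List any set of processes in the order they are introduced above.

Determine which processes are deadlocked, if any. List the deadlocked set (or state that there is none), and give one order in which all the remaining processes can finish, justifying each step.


The deadlocked set is empty.
Key observation: although several processes wait, no cycle exists — each chain bottoms out at a free runner.
One completion order for the rest: T9, T7, T2, T5, T4.
Step-by-step check:
  T9 waits on nothing -> runs at once and releases L18 and L15
  run T7 (all its waits — L18 and L15 — are resolved); releases L1
  T2 waits on nothing -> runs at once and releases L6
  run T5 (all its waits — L15 and L1 — are resolved); releases L8
  run T4 (all its waits — L8, L18 and L1 — are resolved); releases L17


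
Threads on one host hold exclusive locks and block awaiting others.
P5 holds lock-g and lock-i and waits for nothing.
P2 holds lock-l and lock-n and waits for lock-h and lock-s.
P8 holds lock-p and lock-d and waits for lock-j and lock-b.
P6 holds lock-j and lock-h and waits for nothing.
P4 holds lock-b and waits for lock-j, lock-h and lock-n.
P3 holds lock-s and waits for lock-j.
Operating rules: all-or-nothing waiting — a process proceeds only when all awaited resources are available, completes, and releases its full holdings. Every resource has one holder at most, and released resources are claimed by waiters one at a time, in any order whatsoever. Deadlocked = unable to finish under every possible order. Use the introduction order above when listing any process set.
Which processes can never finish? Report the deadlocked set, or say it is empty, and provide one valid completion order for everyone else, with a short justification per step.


The deadlocked set is empty.
Key observation: the waits form no ring: some process can always run, and its releases unblock the others one by one.
The rest can finish in the order P6, P3, P2, P4, P5, P8.
Walking it through:
  P6 waits on nothing -> runs at once and releases lock-j and lock-h
  P3: everything it awaited (lock-j) is free; runs, freeing lock-s
  P2: everything it awaited (lock-h and lock-s) is free; runs, freeing lock-l and lock-n
  P4: everything it awaited (lock-j, lock-h and lock-n) is free; runs, freeing lock-b
  P5 waits on nothing -> runs at once and releases lock-g and lock-i
  P8: everything it awaited (lock-j and lock-b) is free; runs, freeing lock-p and lock-d


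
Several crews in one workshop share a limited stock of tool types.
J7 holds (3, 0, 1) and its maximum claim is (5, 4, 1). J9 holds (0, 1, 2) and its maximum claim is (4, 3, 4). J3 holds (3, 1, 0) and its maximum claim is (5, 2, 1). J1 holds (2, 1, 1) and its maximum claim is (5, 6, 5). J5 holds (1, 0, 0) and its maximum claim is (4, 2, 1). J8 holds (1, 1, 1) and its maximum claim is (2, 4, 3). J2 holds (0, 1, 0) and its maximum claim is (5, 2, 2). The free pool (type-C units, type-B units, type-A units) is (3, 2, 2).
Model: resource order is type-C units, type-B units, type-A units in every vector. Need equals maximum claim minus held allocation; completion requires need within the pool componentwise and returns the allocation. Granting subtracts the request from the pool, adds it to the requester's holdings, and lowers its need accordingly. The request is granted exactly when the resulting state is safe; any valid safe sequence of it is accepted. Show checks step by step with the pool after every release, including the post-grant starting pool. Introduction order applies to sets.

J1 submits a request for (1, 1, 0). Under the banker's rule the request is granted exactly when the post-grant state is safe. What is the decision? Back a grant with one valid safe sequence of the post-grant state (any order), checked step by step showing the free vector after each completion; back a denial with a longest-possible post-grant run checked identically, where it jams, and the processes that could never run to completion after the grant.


GRANT: granting preserves safety; a valid post-grant sequence is J3, J9, J2, J1, J7, J8, J5.
Key observation: with (2, 1, 2) left after the transfer, J3 can run at once — the state stays safe.
Check on the post-grant state, step by step:
  pool = (2, 1, 2)
  J3 needs (2, 1, 1) <= (2, 1, 2) -> finishes; pool += (3, 1, 0) = (5, 2, 2)
  J9 needs (4, 2, 2) <= (5, 2, 2) -> finishes; pool += (0, 1, 2) = (5, 3, 4)
  J2 needs (5, 1, 2) <= (5, 3, 4) -> finishes; pool += (0, 1, 0) = (5, 4, 4)
  J1 needs (2, 4, 4) <= (5, 4, 4) -> finishes; pool += (3, 2, 1) = (8, 6, 5)
  J7 needs (2, 4, 0) <= (8, 6, 5) -> finishes; pool += (3, 0, 1) = (11, 6, 6)
  J8 needs (1, 3, 2) <= (11, 6, 6) -> finishes; pool += (1, 1, 1) = (12, 7, 7)
  J5 needs (3, 2, 1) <= (12, 7, 7) -> finishes; pool += (1, 0, 0) = (13, 7, 7)


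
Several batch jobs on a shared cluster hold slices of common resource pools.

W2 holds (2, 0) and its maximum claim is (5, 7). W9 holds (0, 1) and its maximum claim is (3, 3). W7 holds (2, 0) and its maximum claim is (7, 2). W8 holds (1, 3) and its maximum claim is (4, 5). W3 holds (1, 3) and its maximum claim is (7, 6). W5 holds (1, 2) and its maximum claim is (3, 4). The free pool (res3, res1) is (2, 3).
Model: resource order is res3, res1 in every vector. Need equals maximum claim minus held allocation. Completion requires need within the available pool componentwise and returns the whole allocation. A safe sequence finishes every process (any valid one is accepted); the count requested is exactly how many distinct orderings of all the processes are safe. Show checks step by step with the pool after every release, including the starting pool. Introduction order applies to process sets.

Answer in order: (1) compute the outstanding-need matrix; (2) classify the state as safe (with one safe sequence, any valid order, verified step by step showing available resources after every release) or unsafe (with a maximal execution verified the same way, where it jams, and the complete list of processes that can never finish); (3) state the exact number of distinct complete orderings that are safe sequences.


(1) Outstanding need per process (order res3, res1):
  W2: (3, 7)
  W9: (3, 2)
  W7: (5, 2)
  W8: (3, 2)
  W3: (6, 3)
  W5: (2, 2)
(2) The state is SAFE; one workable sequence: W5, W9, W8, W2, W7, W3.
Key observation: reading the order forward, W5 is the first process whose need (2, 2) meets the free pool (2, 3) exactly on a resource it requests.
Check, step by step:
  pool = (2, 3)
  W5 needs (2, 2) <= (2, 3) -> finishes; pool += (1, 2) = (3, 5)
  W9 needs (3, 2) <= (3, 5) -> finishes; pool += (0, 1) = (3, 6)
  W8 needs (3, 2) <= (3, 6) -> finishes; pool += (1, 3) = (4, 9)
  W2 needs (3, 7) <= (4, 9) -> finishes; pool += (2, 0) = (6, 9)
  W7 needs (5, 2) <= (6, 9) -> finishes; pool += (2, 0) = (8, 9)
  W3 needs (6, 3) <= (8, 9) -> finishes; pool += (1, 3) = (9, 12)
(3) Precisely 10 of the possible complete orderings are safe sequences.


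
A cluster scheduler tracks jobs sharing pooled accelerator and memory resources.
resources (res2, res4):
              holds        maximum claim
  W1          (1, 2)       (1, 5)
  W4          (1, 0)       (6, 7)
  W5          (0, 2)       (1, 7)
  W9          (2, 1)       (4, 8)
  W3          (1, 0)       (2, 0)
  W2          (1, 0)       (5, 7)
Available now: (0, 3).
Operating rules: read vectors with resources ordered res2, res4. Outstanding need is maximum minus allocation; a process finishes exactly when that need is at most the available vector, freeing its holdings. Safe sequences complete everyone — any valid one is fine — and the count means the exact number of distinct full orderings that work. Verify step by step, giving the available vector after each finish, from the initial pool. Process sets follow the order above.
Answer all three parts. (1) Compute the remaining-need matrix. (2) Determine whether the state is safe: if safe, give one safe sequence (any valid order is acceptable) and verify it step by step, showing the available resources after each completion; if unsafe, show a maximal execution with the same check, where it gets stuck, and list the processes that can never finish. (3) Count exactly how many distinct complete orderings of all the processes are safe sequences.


(1) Need matrix, components ordered res2, res4:
  W1: (0, 3)
  W4: (5, 7)
  W5: (1, 5)
  W9: (2, 7)
  W3: (1, 0)
  W2: (4, 7)
(2) SAFE, for example via the order W1, W5, W3, W9, W2, W4.
Key observation: W1 marks the first exact bind of the order: its need (0, 3) fits the free (0, 3) with zero slack on a requested resource.
Check, step by step:
  pool = (0, 3)
  W1 needs (0, 3) <= (0, 3) -> finishes; pool += (1, 2) = (1, 5)
  W5 needs (1, 5) <= (1, 5) -> finishes; pool += (0, 2) = (1, 7)
  W3 needs (1, 0) <= (1, 7) -> finishes; pool += (1, 0) = (2, 7)
  W9 needs (2, 7) <= (2, 7) -> finishes; pool += (2, 1) = (4, 8)
  W2 needs (4, 7) <= (4, 8) -> finishes; pool += (1, 0) = (5, 8)
  W4 needs (5, 7) <= (5, 8) -> finishes; pool += (1, 0) = (6, 8)
(3) Precisely 2 of the possible complete orderings are safe sequences.


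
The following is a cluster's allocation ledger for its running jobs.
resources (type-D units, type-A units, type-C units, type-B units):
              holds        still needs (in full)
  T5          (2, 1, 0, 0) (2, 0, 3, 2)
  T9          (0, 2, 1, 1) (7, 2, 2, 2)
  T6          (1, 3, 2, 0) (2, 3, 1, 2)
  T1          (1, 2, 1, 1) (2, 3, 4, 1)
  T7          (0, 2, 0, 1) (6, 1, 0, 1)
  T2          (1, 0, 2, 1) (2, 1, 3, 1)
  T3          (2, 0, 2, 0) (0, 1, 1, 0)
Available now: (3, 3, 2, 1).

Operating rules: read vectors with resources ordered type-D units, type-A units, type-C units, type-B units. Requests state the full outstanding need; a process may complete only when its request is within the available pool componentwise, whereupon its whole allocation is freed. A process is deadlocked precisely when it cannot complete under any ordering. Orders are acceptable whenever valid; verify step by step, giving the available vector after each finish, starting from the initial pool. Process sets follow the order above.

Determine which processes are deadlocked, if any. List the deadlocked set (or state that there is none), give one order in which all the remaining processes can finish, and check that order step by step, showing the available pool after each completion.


Nothing here is deadlocked.
Key observation: starting with T3, each completion frees enough for the next — no one is permanently blocked.
The rest can finish in the order T3, T2, T5, T7, T6, T1, T9. Check, step by step:
  pool = (3, 3, 2, 1)
  T3: need (0, 1, 1, 0) fits (3, 3, 2, 1); releases (2, 0, 2, 0), pool now (5, 3, 4, 1)
  T2: need (2, 1, 3, 1) fits (5, 3, 4, 1); releases (1, 0, 2, 1), pool now (6, 3, 6, 2)
  T5: need (2, 0, 3, 2) fits (6, 3, 6, 2); releases (2, 1, 0, 0), pool now (8, 4, 6, 2)
  T7: need (6, 1, 0, 1) fits (8, 4, 6, 2); releases (0, 2, 0, 1), pool now (8, 6, 6, 3)
  T6: need (2, 3, 1, 2) fits (8, 6, 6, 3); releases (1, 3, 2, 0), pool now (9, 9, 8, 3)
  T1: need (2, 3, 4, 1) fits (9, 9, 8, 3); releases (1, 2, 1, 1), pool now (10, 11, 9, 4)
  T9: need (7, 2, 2, 2) fits (10, 11, 9, 4); releases (0, 2, 1, 1), pool now (10, 13, 10, 5)


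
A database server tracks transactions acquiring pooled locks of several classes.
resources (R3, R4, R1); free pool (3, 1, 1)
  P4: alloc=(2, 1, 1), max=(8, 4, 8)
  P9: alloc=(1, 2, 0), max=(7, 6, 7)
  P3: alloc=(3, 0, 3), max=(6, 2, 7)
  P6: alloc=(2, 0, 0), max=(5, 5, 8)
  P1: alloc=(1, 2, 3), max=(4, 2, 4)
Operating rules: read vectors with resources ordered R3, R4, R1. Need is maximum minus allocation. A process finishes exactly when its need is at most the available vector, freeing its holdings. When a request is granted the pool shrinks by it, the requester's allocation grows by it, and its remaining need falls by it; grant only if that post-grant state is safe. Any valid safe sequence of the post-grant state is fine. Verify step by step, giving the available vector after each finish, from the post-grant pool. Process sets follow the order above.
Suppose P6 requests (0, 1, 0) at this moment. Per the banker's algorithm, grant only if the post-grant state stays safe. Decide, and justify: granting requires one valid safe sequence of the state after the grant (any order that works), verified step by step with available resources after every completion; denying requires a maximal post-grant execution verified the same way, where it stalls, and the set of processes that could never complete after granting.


DENY: after the grant no complete ordering would exist.
Key observation: no order helps: past P1, P3, the free pool tops out at (7, 2, 7), below what each blocked process needs in R4.
After a pretend grant, a maximal execution: P1, P3 — then nothing else fits. Step-by-step check:
  pool = (3, 0, 1)
  run P1 (needs (3, 0, 1), free (3, 0, 1)); after release of (1, 2, 3) the pool is (4, 2, 4)
  run P3 (needs (3, 2, 4), free (4, 2, 4)); after release of (3, 0, 3) the pool is (7, 2, 7)
  P4 still needs (6, 3, 7) but only (7, 2, 7) is free — short on R4
  P9 still needs (6, 4, 7) but only (7, 2, 7) is free — short on R4
  P6 still needs (3, 4, 8) but only (7, 2, 7) is free — short on R4 and R1
Processes that could never finish after the grant: P4, P9 and P6.


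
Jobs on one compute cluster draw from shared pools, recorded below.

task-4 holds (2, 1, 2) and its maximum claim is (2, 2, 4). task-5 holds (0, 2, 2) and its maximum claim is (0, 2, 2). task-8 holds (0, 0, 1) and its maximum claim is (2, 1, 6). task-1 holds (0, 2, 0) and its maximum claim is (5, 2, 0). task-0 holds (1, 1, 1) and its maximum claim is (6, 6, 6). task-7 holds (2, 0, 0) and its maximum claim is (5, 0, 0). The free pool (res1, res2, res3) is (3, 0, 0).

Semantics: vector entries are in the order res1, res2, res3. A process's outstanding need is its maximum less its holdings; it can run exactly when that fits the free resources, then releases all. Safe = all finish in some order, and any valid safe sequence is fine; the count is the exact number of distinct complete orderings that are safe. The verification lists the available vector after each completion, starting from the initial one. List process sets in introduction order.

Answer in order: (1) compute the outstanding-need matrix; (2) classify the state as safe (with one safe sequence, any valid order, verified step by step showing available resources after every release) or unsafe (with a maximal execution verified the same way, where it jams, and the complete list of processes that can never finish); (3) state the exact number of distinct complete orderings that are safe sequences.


(1) Need matrix, components ordered res1, res2, res3:
  task-4: (0, 1, 2)
  task-5: (0, 0, 0)
  task-8: (2, 1, 5)
  task-1: (5, 0, 0)
  task-0: (5, 5, 5)
  task-7: (3, 0, 0)
(2) UNSAFE — no complete ordering exists.
Key observation: even finishing task-7, task-5, task-1, task-4 leaves just (7, 5, 4) free — too little res3 for any of the remaining processes.
The run task-7, task-5, task-1, task-4 cannot be extended any further. Verifying each step:
  pool = (3, 0, 0)
  task-7 needs (3, 0, 0) <= (3, 0, 0) -> finishes; pool += (2, 0, 0) = (5, 0, 0)
  task-5 needs (0, 0, 0) <= (5, 0, 0) -> finishes; pool += (0, 2, 2) = (5, 2, 2)
  task-1 needs (5, 0, 0) <= (5, 2, 2) -> finishes; pool += (0, 2, 0) = (5, 4, 2)
  task-4 needs (0, 1, 2) <= (5, 4, 2) -> finishes; pool += (2, 1, 2) = (7, 5, 4)
  task-8 still needs (2, 1, 5) but only (7, 5, 4) is free — short on res3
  task-0 still needs (5, 5, 5) but only (7, 5, 4) is free — short on res3
Processes that can never finish: task-8 and task-0.
(3) Exactly 0 of the possible complete orderings are safe sequences.


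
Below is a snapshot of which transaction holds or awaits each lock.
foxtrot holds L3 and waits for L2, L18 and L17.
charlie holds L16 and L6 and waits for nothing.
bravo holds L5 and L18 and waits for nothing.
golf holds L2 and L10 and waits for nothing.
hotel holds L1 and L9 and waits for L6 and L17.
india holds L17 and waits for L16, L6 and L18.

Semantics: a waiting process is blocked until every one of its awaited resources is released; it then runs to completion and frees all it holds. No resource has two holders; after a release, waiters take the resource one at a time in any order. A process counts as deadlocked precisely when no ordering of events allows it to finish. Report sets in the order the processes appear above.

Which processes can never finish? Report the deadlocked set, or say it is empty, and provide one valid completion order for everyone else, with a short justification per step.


No process is deadlocked.
Key observation: every chain of waits terminates; starting from the processes that wait on nothing, all the rest unlock in turn.
One completion order for the rest: bravo, charlie, golf, india, foxtrot, hotel.
Step-by-step check:
  run bravo (it waits on nothing); releases L5 and L18
  run charlie (it waits on nothing); releases L16 and L6
  run golf (it waits on nothing); releases L2 and L10
  india: everything it awaited (L16, L6 and L18) is free; runs, freeing L17
  foxtrot: everything it awaited (L2, L18 and L17) is free; runs, freeing L3
  hotel: everything it awaited (L6 and L17) is free; runs, freeing L1 and L9


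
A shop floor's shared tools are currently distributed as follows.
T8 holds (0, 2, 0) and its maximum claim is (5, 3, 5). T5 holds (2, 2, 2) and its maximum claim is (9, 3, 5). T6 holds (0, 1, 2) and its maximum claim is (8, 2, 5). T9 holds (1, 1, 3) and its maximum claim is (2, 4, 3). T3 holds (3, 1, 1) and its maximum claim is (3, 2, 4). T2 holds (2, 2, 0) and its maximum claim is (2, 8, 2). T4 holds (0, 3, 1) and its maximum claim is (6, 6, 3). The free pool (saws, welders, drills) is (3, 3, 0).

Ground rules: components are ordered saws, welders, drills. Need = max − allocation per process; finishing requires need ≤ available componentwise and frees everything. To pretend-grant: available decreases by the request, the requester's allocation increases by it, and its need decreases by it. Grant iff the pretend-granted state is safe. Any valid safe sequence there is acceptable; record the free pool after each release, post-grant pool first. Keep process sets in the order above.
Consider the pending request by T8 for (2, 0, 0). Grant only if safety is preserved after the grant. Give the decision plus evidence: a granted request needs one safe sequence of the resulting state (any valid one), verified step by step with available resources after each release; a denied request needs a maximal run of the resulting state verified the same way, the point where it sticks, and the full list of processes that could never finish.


DENY: after the grant no complete ordering would exist.
Key observation: after T9, T3 the pool peaks at (5, 5, 4), and each blocked process is short somewhere: T8 on drills; T5 on saws; T6 on saws; T2 on welders; T4 on saws.
After a pretend grant, a maximal execution: T9, T3 — then nothing else fits. Check, step by step:
  pool = (1, 3, 0)
  run T9 (needs (1, 3, 0), free (1, 3, 0)); after release of (1, 1, 3) the pool is (2, 4, 3)
  run T3 (needs (0, 1, 3), free (2, 4, 3)); after release of (3, 1, 1) the pool is (5, 5, 4)
  T8 still needs (3, 1, 5) but only (5, 5, 4) is free — short on drills
  T5 still needs (7, 1, 3) but only (5, 5, 4) is free — short on saws
  T6 still needs (8, 1, 3) but only (5, 5, 4) is free — short on saws
  T2 still needs (0, 6, 2) but only (5, 5, 4) is free — short on welders
  T4 still needs (6, 3, 2) but only (5, 5, 4) is free — short on saws
Had the request been granted, T8, T5, T6, T2 and T4 could never finish.


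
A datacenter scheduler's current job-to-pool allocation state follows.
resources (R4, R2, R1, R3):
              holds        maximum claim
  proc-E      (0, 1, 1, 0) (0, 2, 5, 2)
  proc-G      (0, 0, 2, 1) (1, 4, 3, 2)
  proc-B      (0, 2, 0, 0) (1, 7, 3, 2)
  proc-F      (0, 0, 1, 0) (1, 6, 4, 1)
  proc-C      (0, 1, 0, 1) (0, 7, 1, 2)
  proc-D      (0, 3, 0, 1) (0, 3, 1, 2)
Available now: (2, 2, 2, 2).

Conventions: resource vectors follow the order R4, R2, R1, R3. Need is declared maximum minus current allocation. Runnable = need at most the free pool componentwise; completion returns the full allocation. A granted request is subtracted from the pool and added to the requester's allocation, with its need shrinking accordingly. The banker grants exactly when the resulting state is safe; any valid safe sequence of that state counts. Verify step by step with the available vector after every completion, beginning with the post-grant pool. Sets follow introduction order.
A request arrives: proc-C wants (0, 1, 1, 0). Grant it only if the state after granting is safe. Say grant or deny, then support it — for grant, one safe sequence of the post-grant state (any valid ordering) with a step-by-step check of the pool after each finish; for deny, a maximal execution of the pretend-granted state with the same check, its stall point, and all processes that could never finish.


DENY. Granting would leave the state unsafe.
Key observation: after proc-D, proc-G the pool peaks at (2, 4, 3, 4), and each blocked process is short somewhere: proc-E on R1; proc-B on R2; proc-F on R2; proc-C on R2.
On the post-grant state, proc-D, proc-G is a maximal run — nothing extends it. Step-by-step check:
  pool = (2, 1, 1, 2)
  proc-D needs (0, 0, 1, 1) <= (2, 1, 1, 2) -> finishes; pool += (0, 3, 0, 1) = (2, 4, 1, 3)
  proc-G needs (1, 4, 1, 1) <= (2, 4, 1, 3) -> finishes; pool += (0, 0, 2, 1) = (2, 4, 3, 4)
  blocked: proc-E wants (0, 1, 4, 2), pool (2, 4, 3, 4) — not enough R1
  blocked: proc-B wants (1, 5, 3, 2), pool (2, 4, 3, 4) — not enough R2
  blocked: proc-F wants (1, 6, 3, 1), pool (2, 4, 3, 4) — not enough R2
  blocked: proc-C wants (0, 5, 0, 1), pool (2, 4, 3, 4) — not enough R2
Processes that could never finish after the grant: proc-E, proc-B, proc-F and proc-C.


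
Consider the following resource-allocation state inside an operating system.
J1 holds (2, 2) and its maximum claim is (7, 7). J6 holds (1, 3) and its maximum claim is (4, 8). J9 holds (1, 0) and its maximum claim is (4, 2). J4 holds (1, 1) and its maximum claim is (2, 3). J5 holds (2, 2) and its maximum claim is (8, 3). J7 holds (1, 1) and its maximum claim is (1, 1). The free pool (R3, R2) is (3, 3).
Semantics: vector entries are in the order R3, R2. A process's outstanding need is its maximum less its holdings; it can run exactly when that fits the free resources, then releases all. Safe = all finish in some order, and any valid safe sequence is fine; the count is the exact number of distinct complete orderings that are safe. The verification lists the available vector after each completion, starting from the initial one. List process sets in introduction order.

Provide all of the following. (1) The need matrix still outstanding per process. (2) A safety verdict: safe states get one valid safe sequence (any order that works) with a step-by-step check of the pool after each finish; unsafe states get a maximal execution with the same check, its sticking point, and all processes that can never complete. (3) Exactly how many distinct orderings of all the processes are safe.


(1) Need matrix, components ordered R3, R2:
  J1: (5, 5)
  J6: (3, 5)
  J9: (3, 2)
  J4: (1, 2)
  J5: (6, 1)
  J7: (0, 0)
(2) SAFE — a valid safe sequence is J4, J7, J6, J5, J1, J9.
Key observation: J6 marks the first exact bind of the order: its need (3, 5) fits the free (5, 5) with zero slack on a requested resource.
Check, step by step:
  pool = (3, 3)
  J4: need (1, 2) fits (3, 3); releases (1, 1), pool now (4, 4)
  J7: need (0, 0) fits (4, 4); releases (1, 1), pool now (5, 5)
  J6: need (3, 5) fits (5, 5); releases (1, 3), pool now (6, 8)
  J5: need (6, 1) fits (6, 8); releases (2, 2), pool now (8, 10)
  J1: need (5, 5) fits (8, 10); releases (2, 2), pool now (10, 12)
  J9: need (3, 2) fits (10, 12); releases (1, 0), pool now (11, 12)
(3) The exact count: 60 of the possible complete orderings are safe sequences.


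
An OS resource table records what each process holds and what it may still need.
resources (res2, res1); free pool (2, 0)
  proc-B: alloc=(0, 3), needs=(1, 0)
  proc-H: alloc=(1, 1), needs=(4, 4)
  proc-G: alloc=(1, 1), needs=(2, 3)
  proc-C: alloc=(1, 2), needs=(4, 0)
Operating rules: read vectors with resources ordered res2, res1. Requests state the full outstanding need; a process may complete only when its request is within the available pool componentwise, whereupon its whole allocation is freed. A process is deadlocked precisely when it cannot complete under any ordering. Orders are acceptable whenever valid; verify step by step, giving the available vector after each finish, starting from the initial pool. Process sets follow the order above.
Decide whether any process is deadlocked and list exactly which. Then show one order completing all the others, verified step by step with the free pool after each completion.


Deadlocked: proc-H and proc-C.
Key observation: res2 is the bottleneck — with proc-B, proc-G done the pool holds (3, 4), short of every remaining need.
One completion order for the rest: proc-B, proc-G. Verifying each step:
  pool = (2, 0)
  proc-B needs (1, 0) <= (2, 0) -> finishes; pool += (0, 3) = (2, 3)
  proc-G needs (2, 3) <= (2, 3) -> finishes; pool += (1, 1) = (3, 4)
The blocked processes can never fit:
  blocked: proc-H wants (4, 4), pool (3, 4) — not enough res2
  blocked: proc-C wants (4, 0), pool (3, 4) — not enough res2


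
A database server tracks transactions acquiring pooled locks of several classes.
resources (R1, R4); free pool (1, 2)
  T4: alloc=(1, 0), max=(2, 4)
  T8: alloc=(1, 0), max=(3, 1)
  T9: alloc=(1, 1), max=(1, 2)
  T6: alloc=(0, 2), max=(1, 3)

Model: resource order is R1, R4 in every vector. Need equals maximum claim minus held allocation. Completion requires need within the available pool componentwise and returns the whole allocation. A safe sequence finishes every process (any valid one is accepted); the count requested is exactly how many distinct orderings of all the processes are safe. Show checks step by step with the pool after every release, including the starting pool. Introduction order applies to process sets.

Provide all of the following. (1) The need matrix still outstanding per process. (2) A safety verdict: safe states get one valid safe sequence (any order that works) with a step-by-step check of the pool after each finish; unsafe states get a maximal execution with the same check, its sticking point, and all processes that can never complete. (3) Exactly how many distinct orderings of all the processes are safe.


(1) Need matrix, components ordered R1, R4:
  T4: (1, 4)
  T8: (2, 1)
  T9: (0, 1)
  T6: (1, 1)
(2) SAFE. One safe sequence: T9, T6, T8, T4.
Key observation: at T8 the run first touches a limit — (2, 1) against (2, 5), exact on a resource it actually requests.
Check, step by step:
  pool = (1, 2)
  T9: need (0, 1) fits (1, 2); releases (1, 1), pool now (2, 3)
  T6: need (1, 1) fits (2, 3); releases (0, 2), pool now (2, 5)
  T8: need (2, 1) fits (2, 5); releases (1, 0), pool now (3, 5)
  T4: need (1, 4) fits (3, 5); releases (1, 0), pool now (4, 5)
(3) Precisely 7 of the possible complete orderings are safe sequences.


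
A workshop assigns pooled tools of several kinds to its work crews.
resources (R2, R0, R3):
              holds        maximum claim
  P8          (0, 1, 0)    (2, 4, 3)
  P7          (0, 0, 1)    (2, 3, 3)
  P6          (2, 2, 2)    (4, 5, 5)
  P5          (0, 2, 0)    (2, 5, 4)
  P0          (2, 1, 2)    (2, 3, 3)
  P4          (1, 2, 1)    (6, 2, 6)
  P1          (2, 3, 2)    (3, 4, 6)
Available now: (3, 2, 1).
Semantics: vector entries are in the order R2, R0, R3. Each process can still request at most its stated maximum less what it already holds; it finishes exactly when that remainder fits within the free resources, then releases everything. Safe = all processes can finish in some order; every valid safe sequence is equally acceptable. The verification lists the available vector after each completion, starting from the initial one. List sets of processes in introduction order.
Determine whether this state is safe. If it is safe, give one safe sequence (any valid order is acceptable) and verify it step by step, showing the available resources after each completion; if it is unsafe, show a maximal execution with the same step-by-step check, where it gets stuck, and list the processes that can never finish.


SAFE, for example via the order P0, P7, P1, P5, P6, P8, P4.
Key observation: the first exact fit in this order is P0 — it needs (0, 2, 1) with (3, 2, 1) free, meeting a requested resource to the last unit.
Step-by-step check:
  pool = (3, 2, 1)
  run P0 (needs (0, 2, 1), free (3, 2, 1)); after release of (2, 1, 2) the pool is (5, 3, 3)
  run P7 (needs (2, 3, 2), free (5, 3, 3)); after release of (0, 0, 1) the pool is (5, 3, 4)
  run P1 (needs (1, 1, 4), free (5, 3, 4)); after release of (2, 3, 2) the pool is (7, 6, 6)
  run P5 (needs (2, 3, 4), free (7, 6, 6)); after release of (0, 2, 0) the pool is (7, 8, 6)
  run P6 (needs (2, 3, 3), free (7, 8, 6)); after release of (2, 2, 2) the pool is (9, 10, 8)
  run P8 (needs (2, 3, 3), free (9, 10, 8)); after release of (0, 1, 0) the pool is (9, 11, 8)
  run P4 (needs (5, 0, 5), free (9, 11, 8)); after release of (1, 2, 1) the pool is (10, 13, 9)


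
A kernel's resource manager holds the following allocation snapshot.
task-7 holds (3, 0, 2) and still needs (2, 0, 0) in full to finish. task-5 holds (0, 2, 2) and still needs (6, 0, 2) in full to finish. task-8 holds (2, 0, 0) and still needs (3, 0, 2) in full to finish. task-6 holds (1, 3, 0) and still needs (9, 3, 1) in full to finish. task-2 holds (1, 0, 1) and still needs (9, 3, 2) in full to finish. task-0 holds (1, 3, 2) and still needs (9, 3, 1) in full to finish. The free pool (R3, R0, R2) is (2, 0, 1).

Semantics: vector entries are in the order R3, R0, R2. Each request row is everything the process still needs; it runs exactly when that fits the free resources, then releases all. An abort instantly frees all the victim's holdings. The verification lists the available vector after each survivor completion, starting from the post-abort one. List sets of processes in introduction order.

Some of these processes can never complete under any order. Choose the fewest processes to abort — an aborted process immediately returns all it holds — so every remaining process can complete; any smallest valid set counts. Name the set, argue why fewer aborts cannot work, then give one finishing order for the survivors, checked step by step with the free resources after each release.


Abort task-6 and task-0.
Key observation: task-2 was stuck for good until task-6 and task-0 gave back (2, 6, 2); in the order shown it finishes at step 3.
Why nothing smaller works — every single abort fails: task-7 alone leaves task-6 blocked (short on R3 and R0); task-5 alone leaves task-6 blocked (short on R3 and R0); task-8 alone leaves task-6 blocked (short on R3 and R0); task-6 alone leaves task-2 blocked (short on R3); task-2 alone leaves task-6 blocked (short on R3 and R0); task-0 alone leaves task-6 blocked (short on R3).
One survivor order: task-7, task-8, task-2, task-5. Verifying each step (post-abort pool first):
  pool = (4, 6, 3)
  task-7 needs (2, 0, 0) <= (4, 6, 3) -> finishes; pool += (3, 0, 2) = (7, 6, 5)
  task-8 needs (3, 0, 2) <= (7, 6, 5) -> finishes; pool += (2, 0, 0) = (9, 6, 5)
  task-2 needs (9, 3, 2) <= (9, 6, 5) -> finishes; pool += (1, 0, 1) = (10, 6, 6)
  task-5 needs (6, 0, 2) <= (10, 6, 6) -> finishes; pool += (0, 2, 2) = (10, 8, 8)
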